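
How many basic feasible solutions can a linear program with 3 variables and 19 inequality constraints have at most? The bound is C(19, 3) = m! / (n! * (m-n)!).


Each vertex corresponds to some choice of n active constraints out of m, so the number of vertices is at most C(m, n) = m! / (n!(m-n)!).
m = 19, n = 3
Numerator: 19 * 18 * 17
Denominator: 3! = 6
C(19, 3) = 969


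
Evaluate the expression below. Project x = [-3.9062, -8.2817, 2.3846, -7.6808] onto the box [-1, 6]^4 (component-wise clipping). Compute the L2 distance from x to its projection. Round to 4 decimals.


Project each component onto [-1, 6].
clip(-3.9062) = -1.0, clip(-8.2817) = -1.0, clip(2.3846) = 2.3846, clip(-7.6808) = -1.0
Projection = [-1.0, -1.0, 2.3846, -1.0]
Squared diffs: [8.446, 53.0232, 0.0, 44.6331]
Distance = sqrt(106.1023) = 10.3006


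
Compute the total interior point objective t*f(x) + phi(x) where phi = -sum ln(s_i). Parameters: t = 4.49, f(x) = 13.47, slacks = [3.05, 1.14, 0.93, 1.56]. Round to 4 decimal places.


Step 1: Compute log-barrier.
ln values: [1.1151, 0.131, -0.0726, 0.4447]
phi = -(1.1151 + 0.131 - 0.0726 + 0.4447) = -1.6183
Step 2: Compute augmented objective.
t*f(x) = 4.49*13.47 = 60.4803
Total = 60.4803 - 1.6183 = 58.862


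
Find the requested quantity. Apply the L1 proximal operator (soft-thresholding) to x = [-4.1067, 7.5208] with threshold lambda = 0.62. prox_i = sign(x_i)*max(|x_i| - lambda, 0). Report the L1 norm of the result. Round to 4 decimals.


Soft-thresholding with lambda = 0.62:
prox(-4.1067) = sign(-4.1067)*max(|-4.1067| - 0.62, 0) = -3.4867
prox(7.5208) = sign(7.5208)*max(|7.5208| - 0.62, 0) = 6.9008
prox(x) = [-3.4867, 6.9008]
||prox(x)||_1 = 3.4867 + 6.9008 = 10.3875


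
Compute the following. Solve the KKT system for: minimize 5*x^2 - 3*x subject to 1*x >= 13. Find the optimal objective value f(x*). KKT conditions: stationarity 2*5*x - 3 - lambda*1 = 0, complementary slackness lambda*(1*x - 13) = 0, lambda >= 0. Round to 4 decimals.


Step 1: Try lambda = 0 (constraint inactive).
x_unc = 3/(2*5) = 0.3
Check: 1*0.3 = 0.3 < 13 -- violated!
Step 2: Constraint must be active: 1*x = 13
x* = 13/1 = 13.0
lambda = (2*5*13.0 - 3)/1 = 127.0
Step 3: Compute optimal value.
f(x*) = 5*13.0^2 - 3*13.0 = 806.0


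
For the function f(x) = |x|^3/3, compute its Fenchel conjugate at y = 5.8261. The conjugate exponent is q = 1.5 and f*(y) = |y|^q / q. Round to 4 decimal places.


The conjugate exponent q satisfies 1/p + 1/q = 1.
p = 3, so q = 3/(3 - 1) = 1.5
|y|^q = 5.8261^1.5 = 14.0626
f*(5.8261) = 14.0626 / 1.5 = 9.3751


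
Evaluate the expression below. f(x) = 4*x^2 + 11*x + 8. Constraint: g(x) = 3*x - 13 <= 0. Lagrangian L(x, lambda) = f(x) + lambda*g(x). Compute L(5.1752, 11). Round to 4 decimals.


Step 1: Evaluate f(x).
f(5.1752) = 4*5.1752^2 + 11*5.1752 + 8 = 172.058
Step 2: Evaluate g(x).
g(5.1752) = 3*5.1752 - 13 = 2.5256
Step 3: Compute Lagrangian.
L = 172.058 + 11*2.5256 = 199.8396


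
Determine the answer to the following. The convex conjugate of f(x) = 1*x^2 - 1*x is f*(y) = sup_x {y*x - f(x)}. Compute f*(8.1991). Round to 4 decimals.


f*(y) = sup_x {y*x - a*x^2 - b*x} = sup_x {(y-b)*x - a*x^2}
FOC: (y - b) - 2a*x = 0 => x* = (y - b)/(2a)
x* = (8.1991 + 1)/(2*1) = 4.5996
f*(8.1991) = (y-b)^2/(4a) = (8.1991 + 1)^2/(4*1)
= 84.6234/4 = 21.1559


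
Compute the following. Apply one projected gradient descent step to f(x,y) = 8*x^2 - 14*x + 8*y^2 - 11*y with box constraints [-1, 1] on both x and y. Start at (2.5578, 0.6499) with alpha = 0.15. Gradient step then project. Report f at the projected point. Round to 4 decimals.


Step 1: Compute gradient at (2.5578, 0.6499).
grad_x = 2*8*2.5578 - 14 = 26.9248
grad_y = 2*8*0.6499 - 11 = -0.6016
Step 2: Gradient step.
x_raw = 2.5578 - 0.15*26.9248 = -1.4809
y_raw = 0.6499 - 0.15*-0.6016 = 0.7401
Step 3: Project onto [-1, 1].
x_proj = clip(-1.4809) = -1.0
y_proj = clip(0.7401) = 0.7401
Step 4: Evaluate f.
f(-1.0, 0.7401) = 18.2409


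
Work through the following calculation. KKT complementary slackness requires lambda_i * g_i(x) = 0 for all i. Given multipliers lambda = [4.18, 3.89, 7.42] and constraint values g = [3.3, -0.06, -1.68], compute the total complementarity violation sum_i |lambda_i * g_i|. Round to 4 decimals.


KKT complementary slackness check:
lambda_1 * g_1 = 4.18 * 3.3 = 13.794
lambda_2 * g_2 = 3.89 * -0.06 = -0.2334
lambda_3 * g_3 = 7.42 * -1.68 = -12.4656
Total violation = 13.794 + 0.2334 + 12.4656 = 26.493


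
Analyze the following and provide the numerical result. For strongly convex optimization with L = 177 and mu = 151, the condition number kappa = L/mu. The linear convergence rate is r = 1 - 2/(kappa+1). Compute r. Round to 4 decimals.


Step 1: Compute the condition number.
kappa = L/mu = 177/151 = 1.1722
Step 2: Compute the convergence rate.
r = 1 - 2/(kappa + 1) = 1 - 2*mu/(L + mu) = (L - mu)/(L + mu) = 26/328 = 0.0793


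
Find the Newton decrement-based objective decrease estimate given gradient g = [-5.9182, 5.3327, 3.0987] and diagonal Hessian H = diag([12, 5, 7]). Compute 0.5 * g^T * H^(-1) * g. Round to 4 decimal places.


Step 1: H is diagonal, so H^(-1) * g = [-0.4932, 1.0665, 0.4427].
Step 2: g^T H^(-1) g = sum_i g_i^2 / H_ii
  = (-5.9182)^2/12 + (5.3327)^2/5 + (3.0987)^2/7
  = 2.9188 + 5.6875 + 1.3717 = 9.978
Step 3: Objective decrease = 0.5 * g^T H^(-1) g = 4.989


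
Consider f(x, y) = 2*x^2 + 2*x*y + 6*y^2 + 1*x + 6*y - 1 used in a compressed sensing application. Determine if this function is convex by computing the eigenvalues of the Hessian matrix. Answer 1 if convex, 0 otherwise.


The Hessian of f(x,y) = 2*x^2 + 2*x*y + 6*y^2 + 1*x + 6*y - 1 is:
H = [[4, 2], [2, 12]]
Trace = 4 + 12 = 16
Determinant = 4*12 - (2)^2 = 44
Discriminant = (16)^2 - 4*44 = 80.0
Eigenvalues: lambda_1 = 3.5279, lambda_2 = 12.4721
The function is convex.

1


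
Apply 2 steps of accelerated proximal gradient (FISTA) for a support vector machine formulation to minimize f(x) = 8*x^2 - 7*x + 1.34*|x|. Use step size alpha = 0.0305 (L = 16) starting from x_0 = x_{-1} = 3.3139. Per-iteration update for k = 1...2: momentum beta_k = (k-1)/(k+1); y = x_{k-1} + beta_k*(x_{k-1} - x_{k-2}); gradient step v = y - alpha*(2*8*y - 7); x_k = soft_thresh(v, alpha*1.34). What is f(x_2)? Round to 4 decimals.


FISTA on f(x) = 8*x^2 - 7*x + 1.34*|x|
L = 16, alpha = 0.0305
Iteration 1: beta = 0.0, y = 3.3139 + 0.0*(3.3139 - 3.3139) = 3.3139
  grad(y) = 46.0224, v = y - alpha*grad = 1.9102
  prox(v) = soft_thresh(1.9102, 0.0409) = 1.8693
Iteration 2: beta = 0.3333, y = 1.8693 + 0.3333*(1.8693 - 3.3139) = 1.3878
  grad(y) = 15.2053, v = y - alpha*grad = 0.9241
  prox(v) = soft_thresh(0.9241, 0.0409) = 0.8832
f(x_2) = 8*0.8832^2 - 7*0.8832 + 1.34*|0.8832| = 1.2414


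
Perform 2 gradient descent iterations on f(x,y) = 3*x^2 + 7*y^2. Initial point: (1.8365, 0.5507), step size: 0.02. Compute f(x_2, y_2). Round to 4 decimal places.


Gradient descent on f(x,y) = 3*x^2 + 7*y^2.
Starting point: (1.8365, 0.5507), alpha = 0.02
Step 1: grad_x = 2*3*1.8365 = 11.019, grad_y = 2*7*0.5507 = 7.7098
  x_1 = 1.8365 - 0.02*11.019 = 1.6161
  y_1 = 0.5507 - 0.02*7.7098 = 0.3965
Step 2: grad_x = 2*3*1.6161 = 9.6967, grad_y = 2*7*0.3965 = 5.5511
  x_2 = 1.6161 - 0.02*9.6967 = 1.4222
  y_2 = 0.3965 - 0.02*5.5511 = 0.2855
f(1.4222, 0.2855) = 3*1.4222^2 + 7*0.2855^2 = 6.6383


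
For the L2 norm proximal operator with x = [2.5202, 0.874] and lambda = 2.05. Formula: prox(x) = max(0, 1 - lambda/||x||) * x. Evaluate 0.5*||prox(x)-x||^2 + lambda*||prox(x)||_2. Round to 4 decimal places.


Step 1: Compute ||x||.
||x|| = 2.6674
Step 2: Compute scaling factor.
scale = max(0, 1 - 2.05/2.6674) = 0.2315
Step 3: prox(x) = [0.5834, 0.2023]
||prox(x)|| = 0.6174
Step 4: Proximal objective.
0.5*||prox-x||^2 = 2.1013
lambda*||prox|| = 1.2657
Total = 3.367


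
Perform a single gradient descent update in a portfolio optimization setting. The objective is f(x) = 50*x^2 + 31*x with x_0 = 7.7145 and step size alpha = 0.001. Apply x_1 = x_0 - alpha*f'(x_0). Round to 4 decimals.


We compute the gradient at x_0 and apply the update.
f'(x) = 100*x + 31
f'(7.7145) = 100*7.7145 + 31 = 802.45
x_1 = 7.7145 - 0.001*802.45 = 6.9121


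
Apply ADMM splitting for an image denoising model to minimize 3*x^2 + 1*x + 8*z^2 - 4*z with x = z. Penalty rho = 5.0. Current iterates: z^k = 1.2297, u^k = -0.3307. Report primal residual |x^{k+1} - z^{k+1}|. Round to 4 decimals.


ADMM iteration with rho = 5.0, z^k = 1.2297, u^k = -0.3307
Step 1: x-update.
Minimize 3*x^2 + 1*x + (5.0/2)*(x - 1.2297 - 0.3307)^2
FOC: (2*3 + 5.0)*x = -1 + 5.0*(1.2297 + 0.3307)
x^{k+1} = 0.6184
Step 2: z-update.
Minimize 8*z^2 - 4*z + (5.0/2)*(0.6184 - z - 0.3307)^2
FOC: (2*8 + 5.0)*z = 4 + 5.0*(0.6184 - 0.3307)
z^{k+1} = 0.259
Step 3: u-update.
u^{k+1} = -0.3307 + 0.6184 - 0.259 = 0.0287
Step 4: Primal residual = |0.6184 - 0.259| = 0.3594


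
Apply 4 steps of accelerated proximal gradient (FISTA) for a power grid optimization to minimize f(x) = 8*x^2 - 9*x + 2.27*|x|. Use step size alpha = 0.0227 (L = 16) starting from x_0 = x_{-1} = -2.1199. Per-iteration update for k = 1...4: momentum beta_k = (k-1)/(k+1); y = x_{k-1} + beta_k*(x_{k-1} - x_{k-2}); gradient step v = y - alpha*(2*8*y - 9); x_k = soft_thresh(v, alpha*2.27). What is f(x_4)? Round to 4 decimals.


FISTA on f(x) = 8*x^2 - 9*x + 2.27*|x|
L = 16, alpha = 0.0227
Iteration 1: beta = 0.0, y = -2.1199 + 0.0*(-2.1199 + 2.1199) = -2.1199
  grad(y) = -42.9184, v = y - alpha*grad = -1.1457
  prox(v) = soft_thresh(-1.1457, 0.0515) = -1.0941
Iteration 2: beta = 0.3333, y = -1.0941 + 0.3333*(-1.0941 + 2.1199) = -0.7522
  grad(y) = -21.0352, v = y - alpha*grad = -0.2747
  prox(v) = soft_thresh(-0.2747, 0.0515) = -0.2232
Iteration 3: beta = 0.5, y = -0.2232 + 0.5*(-0.2232 + 1.0941) = 0.2123
  grad(y) = -5.6031, v = y - alpha*grad = 0.3395
  prox(v) = soft_thresh(0.3395, 0.0515) = 0.288
Iteration 4: beta = 0.6, y = 0.288 + 0.6*(0.288 + 0.2232) = 0.5947
  grad(y) = 0.5144, v = y - alpha*grad = 0.583
  prox(v) = soft_thresh(0.583, 0.0515) = 0.5314
f(x_4) = 8*0.5314^2 - 9*0.5314 + 2.27*|0.5314| = -1.3172


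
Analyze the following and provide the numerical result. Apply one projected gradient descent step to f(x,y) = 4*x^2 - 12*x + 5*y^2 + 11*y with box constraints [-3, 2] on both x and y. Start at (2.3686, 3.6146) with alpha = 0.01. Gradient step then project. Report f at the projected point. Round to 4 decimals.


Step 1: Compute gradient at (2.3686, 3.6146).
grad_x = 2*4*2.3686 - 12 = 6.9488
grad_y = 2*5*3.6146 + 11 = 47.146
Step 2: Gradient step.
x_raw = 2.3686 - 0.01*6.9488 = 2.2991
y_raw = 3.6146 - 0.01*47.146 = 3.1431
Step 3: Project onto [-3, 2].
x_proj = clip(2.2991) = 2.0
y_proj = clip(3.1431) = 2.0
Step 4: Evaluate f.
f(2.0, 2.0) = 34.0


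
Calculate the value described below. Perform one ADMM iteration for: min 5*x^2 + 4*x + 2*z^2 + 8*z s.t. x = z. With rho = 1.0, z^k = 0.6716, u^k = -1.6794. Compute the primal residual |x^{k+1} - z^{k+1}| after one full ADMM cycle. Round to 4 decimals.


ADMM iteration with rho = 1.0, z^k = 0.6716, u^k = -1.6794
Step 1: x-update.
Minimize 5*x^2 + 4*x + (1.0/2)*(x - 0.6716 - 1.6794)^2
FOC: (2*5 + 1.0)*x = -4 + 1.0*(0.6716 + 1.6794)
x^{k+1} = -0.1499
Step 2: z-update.
Minimize 2*z^2 + 8*z + (1.0/2)*(-0.1499 - z - 1.6794)^2
FOC: (2*2 + 1.0)*z = -8 + 1.0*(-0.1499 - 1.6794)
z^{k+1} = -1.9659
Step 3: u-update.
u^{k+1} = -1.6794 - 0.1499 + 1.9659 = 0.1366
Step 4: Primal residual = |-0.1499 + 1.9659| = 1.816


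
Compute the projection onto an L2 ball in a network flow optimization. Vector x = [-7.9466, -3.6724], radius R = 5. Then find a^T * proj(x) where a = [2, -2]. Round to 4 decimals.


Step 1: Compute ||x|| (intermediates to 6 decimals).
||x|| = sqrt((-7.9466)^2 + (-3.6724)^2) = 8.75414
Step 2: Project.
Since ||x|| > R, scale = R/||x|| = 5/8.75414 = 0.571158, proj(x) = scale * x
proj(x) = [-4.538764, -2.097521]
Step 3: Dot product.
a^T * proj(x) = 2*(-4.538764) - 2*(-2.097521) = -4.8825


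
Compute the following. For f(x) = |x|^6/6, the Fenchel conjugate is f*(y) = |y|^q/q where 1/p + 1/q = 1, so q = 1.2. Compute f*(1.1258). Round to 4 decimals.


The conjugate exponent q satisfies 1/p + 1/q = 1.
p = 6, so q = 6/(6 - 1) = 1.2
|y|^q = 1.1258^1.2 = 1.1528
f*(1.1258) = 1.1528 / 1.2 = 0.9607


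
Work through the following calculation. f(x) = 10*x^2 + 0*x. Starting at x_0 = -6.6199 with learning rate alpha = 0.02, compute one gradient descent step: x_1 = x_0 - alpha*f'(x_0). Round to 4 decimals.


We compute the gradient at x_0 and apply the update.
f'(x) = 20*x + 0
f'(-6.6199) = 20*-6.6199 + 0 = -132.398
x_1 = -6.6199 - 0.02*-132.398 = -3.9719


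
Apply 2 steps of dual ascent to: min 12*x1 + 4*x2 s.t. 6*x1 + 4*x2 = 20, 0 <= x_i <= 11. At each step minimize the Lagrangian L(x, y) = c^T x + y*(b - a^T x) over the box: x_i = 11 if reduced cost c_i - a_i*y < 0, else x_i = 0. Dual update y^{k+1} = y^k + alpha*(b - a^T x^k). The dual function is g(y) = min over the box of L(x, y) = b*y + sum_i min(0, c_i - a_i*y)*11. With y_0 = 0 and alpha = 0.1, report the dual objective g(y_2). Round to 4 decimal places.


Dual ascent for LP: min 12*x1 + 4*x2, 6*x1 + 4*x2 = 20, 0 <= x_i <= 11
Step 1: y^k = 0.0, reduced costs: (12.0, 4.0)
  x^k = (0.0, 0.0), subgradient = b - a^T x = 20.0
  y^{k+1} = 0.0 + 0.1*20.0 = 2.0
Step 2: y^k = 2.0, reduced costs: (0.0, -4.0)
  x^k = (0.0, 11.0), subgradient = b - a^T x = -24.0
  y^{k+1} = 2.0 + 0.1*-24.0 = -0.4
Dual objective at y_2 = -0.4: reduced costs (14.4, 5.6), box minimizer x = (0.0, 0.0)
g(y_2) = b*y + (c1 - a1*y)*x1 + (c2 - a2*y)*x2 = 20*(-0.4) + 14.4*0.0 + 5.6*0.0 = -8.0 + 0.0 + 0.0 = -8.0


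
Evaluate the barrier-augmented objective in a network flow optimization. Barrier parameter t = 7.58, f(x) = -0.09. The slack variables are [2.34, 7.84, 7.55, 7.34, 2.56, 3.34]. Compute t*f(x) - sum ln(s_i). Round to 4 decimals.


Step 1: Compute log-barrier.
ln values: [0.8502, 2.0592, 2.0215, 1.9933, 0.94, 1.206]
phi = -(0.8502 + 2.0592 + 2.0215 + 1.9933 + 0.94 + 1.206) = -9.0703
Step 2: Compute augmented objective.
t*f(x) = 7.58*-0.09 = -0.6822
Total = -0.6822 - 9.0703 = -9.7525


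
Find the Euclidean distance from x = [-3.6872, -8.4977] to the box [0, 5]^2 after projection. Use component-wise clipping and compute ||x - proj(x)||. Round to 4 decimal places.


Project each component onto [0, 5].
clip(-3.6872) = 0.0, clip(-8.4977) = 0.0
Projection = [0.0, 0.0]
Squared diffs: [13.5954, 72.2109]
Distance = sqrt(85.8063) = 9.2632


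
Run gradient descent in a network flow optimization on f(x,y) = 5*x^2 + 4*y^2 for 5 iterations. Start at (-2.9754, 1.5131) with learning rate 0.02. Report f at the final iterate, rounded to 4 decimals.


Gradient descent on f(x,y) = 5*x^2 + 4*y^2.
Starting point: (-2.9754, 1.5131), alpha = 0.02
Step 1: grad_x = 2*5*-2.9754 = -29.754, grad_y = 2*4*1.5131 = 12.1048
  x_1 = -2.9754 - 0.02*-29.754 = -2.3803
  y_1 = 1.5131 - 0.02*12.1048 = 1.271
Step 2: grad_x = 2*5*-2.3803 = -23.8032, grad_y = 2*4*1.271 = 10.168
  x_2 = -2.3803 - 0.02*-23.8032 = -1.9043
  y_2 = 1.271 - 0.02*10.168 = 1.0676
Step 3: grad_x = 2*5*-1.9043 = -19.0426, grad_y = 2*4*1.0676 = 8.5411
  x_3 = -1.9043 - 0.02*-19.0426 = -1.5234
  y_3 = 1.0676 - 0.02*8.5411 = 0.8968
Step 4: grad_x = 2*5*-1.5234 = -15.234, grad_y = 2*4*0.8968 = 7.1746
  x_4 = -1.5234 - 0.02*-15.234 = -1.2187
  y_4 = 0.8968 - 0.02*7.1746 = 0.7533
Step 5: grad_x = 2*5*-1.2187 = -12.1872, grad_y = 2*4*0.7533 = 6.0266
  x_5 = -1.2187 - 0.02*-12.1872 = -0.975
  y_5 = 0.7533 - 0.02*6.0266 = 0.6328
f(-0.975, 0.6328) = 5*(-0.975)^2 + 4*0.6328^2 = 6.3546


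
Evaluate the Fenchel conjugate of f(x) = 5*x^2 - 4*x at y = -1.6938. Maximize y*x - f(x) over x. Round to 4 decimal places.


f*(y) = sup_x {y*x - a*x^2 - b*x} = sup_x {(y-b)*x - a*x^2}
FOC: (y - b) - 2a*x = 0 => x* = (y - b)/(2a)
x* = (-1.6938 + 4)/(2*5) = 0.2306
f*(-1.6938) = (y-b)^2/(4a) = (-1.6938 + 4)^2/(4*5)
= 5.3186/20 = 0.2659


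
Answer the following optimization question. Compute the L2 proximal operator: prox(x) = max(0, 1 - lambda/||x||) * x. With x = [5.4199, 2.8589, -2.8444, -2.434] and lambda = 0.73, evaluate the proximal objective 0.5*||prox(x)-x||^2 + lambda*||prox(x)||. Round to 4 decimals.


Step 1: Compute ||x||.
||x|| = 7.1808
Step 2: Compute scaling factor.
scale = max(0, 1 - 0.73/7.1808) = 0.8983
Step 3: prox(x) = [4.8689, 2.5683, -2.5552, -2.1866]
||prox(x)|| = 6.4508
Step 4: Proximal objective.
0.5*||prox-x||^2 = 0.2665
lambda*||prox|| = 4.7091
Total = 4.9755


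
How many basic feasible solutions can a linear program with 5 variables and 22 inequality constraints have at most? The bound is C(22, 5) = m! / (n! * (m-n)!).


Each vertex corresponds to some choice of n active constraints out of m, so the number of vertices is at most C(m, n) = m! / (n!(m-n)!).
m = 22, n = 5
Numerator: 22 * 21 * 20 * 19 * 18
Denominator: 5! = 120
C(22, 5) = 26334


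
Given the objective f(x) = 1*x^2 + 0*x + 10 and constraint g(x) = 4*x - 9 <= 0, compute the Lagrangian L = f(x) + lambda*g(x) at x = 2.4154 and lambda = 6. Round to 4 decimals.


Step 1: Evaluate f(x).
f(2.4154) = 1*2.4154^2 + 0*2.4154 + 10 = 15.8342
Step 2: Evaluate g(x).
g(2.4154) = 4*2.4154 - 9 = 0.6616
Step 3: Compute Lagrangian.
L = 15.8342 + 6*0.6616 = 19.8038


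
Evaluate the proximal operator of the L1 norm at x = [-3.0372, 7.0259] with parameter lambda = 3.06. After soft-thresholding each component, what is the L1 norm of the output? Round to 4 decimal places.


Soft-thresholding with lambda = 3.06:
prox(-3.0372) = sign(-3.0372)*max(|-3.0372| - 3.06, 0) = 0.0
prox(7.0259) = sign(7.0259)*max(|7.0259| - 3.06, 0) = 3.9659
prox(x) = [0.0, 3.9659]
||prox(x)||_1 = 0.0 + 3.9659 = 3.9659


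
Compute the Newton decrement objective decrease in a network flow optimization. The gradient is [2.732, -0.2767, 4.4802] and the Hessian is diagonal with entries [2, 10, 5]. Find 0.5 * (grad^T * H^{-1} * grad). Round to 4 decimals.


Step 1: H is diagonal, so H^(-1) * g = [1.366, -0.0277, 0.896].
Step 2: g^T H^(-1) g = sum_i g_i^2 / H_ii
  = (2.732)^2/2 + (-0.2767)^2/10 + (4.4802)^2/5
  = 3.7319 + 0.0077 + 4.0144 = 7.754
Step 3: Objective decrease = 0.5 * g^T H^(-1) g = 3.877


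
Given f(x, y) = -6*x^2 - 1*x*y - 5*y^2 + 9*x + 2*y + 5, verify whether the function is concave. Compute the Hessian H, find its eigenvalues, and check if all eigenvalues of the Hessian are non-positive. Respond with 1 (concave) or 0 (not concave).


The Hessian of f(x,y) = -6*x^2 - 1*x*y - 5*y^2 + 9*x + 2*y + 5 is:
H = [[-12, -1], [-1, -10]]
Trace = -12 - 10 = -22
Determinant = -12*-10 - (-1)^2 = 119
Discriminant = (-22)^2 - 4*119 = 8.0
Eigenvalues: lambda_1 = -12.4142, lambda_2 = -9.5858
The function is concave.

1


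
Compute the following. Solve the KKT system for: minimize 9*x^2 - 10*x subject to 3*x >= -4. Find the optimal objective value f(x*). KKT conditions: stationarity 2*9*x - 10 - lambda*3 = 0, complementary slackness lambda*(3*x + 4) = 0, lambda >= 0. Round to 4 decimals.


Step 1: Try lambda = 0 (constraint inactive).
Stationarity: 2*9*x - 10 = 0
x* = 10/(2*9) = 5/9 = 0.5556 (rounded; the exact value 5/9 is used below)
Check constraint: 3*0.5556 = 1.6668 >= -4 -- satisfied.
Step 2: Compute optimal value.
f(x*) = 9*(5/9)^2 - 10*(5/9) = -2.7778


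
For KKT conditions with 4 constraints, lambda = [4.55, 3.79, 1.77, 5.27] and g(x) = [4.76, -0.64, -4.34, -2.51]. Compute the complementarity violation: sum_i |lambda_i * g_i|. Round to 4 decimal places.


KKT complementary slackness check:
lambda_1 * g_1 = 4.55 * 4.76 = 21.658
lambda_2 * g_2 = 3.79 * -0.64 = -2.4256
lambda_3 * g_3 = 1.77 * -4.34 = -7.6818
lambda_4 * g_4 = 5.27 * -2.51 = -13.2277
Total violation = 21.658 + 2.4256 + 7.6818 + 13.2277 = 44.9931


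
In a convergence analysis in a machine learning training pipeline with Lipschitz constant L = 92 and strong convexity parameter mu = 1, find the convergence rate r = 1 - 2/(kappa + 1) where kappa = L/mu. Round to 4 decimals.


Step 1: Compute the condition number.
kappa = L/mu = 92/1 = 92.0
Step 2: Compute the convergence rate.
r = 1 - 2/(kappa + 1) = 1 - 2*mu/(L + mu) = (L - mu)/(L + mu) = 91/93 = 0.9785


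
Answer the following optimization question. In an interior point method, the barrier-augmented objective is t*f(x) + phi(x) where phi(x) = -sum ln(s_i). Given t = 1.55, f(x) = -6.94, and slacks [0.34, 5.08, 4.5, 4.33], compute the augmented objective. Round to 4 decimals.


Step 1: Compute log-barrier.
ln values: [-1.0788, 1.6253, 1.5041, 1.4656]
phi = -(-1.0788 + 1.6253 + 1.5041 + 1.4656) = -3.5161
Step 2: Compute augmented objective.
t*f(x) = 1.55*-6.94 = -10.757
Total = -10.757 - 3.5161 = -14.2731


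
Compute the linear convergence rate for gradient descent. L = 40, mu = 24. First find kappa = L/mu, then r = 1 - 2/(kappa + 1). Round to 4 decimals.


Step 1: Compute the condition number.
kappa = L/mu = 40/24 = 1.6667
Step 2: Compute the convergence rate.
r = 1 - 2/(kappa + 1) = 1 - 2*mu/(L + mu) = (L - mu)/(L + mu) = 16/64 = 0.25


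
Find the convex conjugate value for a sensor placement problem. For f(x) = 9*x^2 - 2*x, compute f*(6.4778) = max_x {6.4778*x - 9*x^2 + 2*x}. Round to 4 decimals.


f*(y) = sup_x {y*x - a*x^2 - b*x} = sup_x {(y-b)*x - a*x^2}
FOC: (y - b) - 2a*x = 0 => x* = (y - b)/(2a)
x* = (6.4778 + 2)/(2*9) = 0.471
f*(6.4778) = (y-b)^2/(4a) = (6.4778 + 2)^2/(4*9)
= 71.8731/36 = 1.9965


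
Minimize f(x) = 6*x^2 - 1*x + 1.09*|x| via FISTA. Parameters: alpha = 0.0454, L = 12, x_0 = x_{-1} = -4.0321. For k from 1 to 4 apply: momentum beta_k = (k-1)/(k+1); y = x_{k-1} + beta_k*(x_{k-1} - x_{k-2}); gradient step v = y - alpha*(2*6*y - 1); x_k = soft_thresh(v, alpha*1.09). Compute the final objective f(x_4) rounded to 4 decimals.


FISTA on f(x) = 6*x^2 - 1*x + 1.09*|x|
L = 12, alpha = 0.0454
Iteration 1: beta = 0.0, y = -4.0321 + 0.0*(-4.0321 + 4.0321) = -4.0321
  grad(y) = -49.3852, v = y - alpha*grad = -1.79
  prox(v) = soft_thresh(-1.79, 0.0495) = -1.7405
Iteration 2: beta = 0.3333, y = -1.7405 + 0.3333*(-1.7405 + 4.0321) = -0.9767
  grad(y) = -12.72, v = y - alpha*grad = -0.3992
  prox(v) = soft_thresh(-0.3992, 0.0495) = -0.3497
Iteration 3: beta = 0.5, y = -0.3497 + 0.5*(-0.3497 + 1.7405) = 0.3457
  grad(y) = 3.1487, v = y - alpha*grad = 0.2028
  prox(v) = soft_thresh(0.2028, 0.0495) = 0.1533
Iteration 4: beta = 0.6, y = 0.1533 + 0.6*(0.1533 + 0.3497) = 0.4551
  grad(y) = 4.4609, v = y - alpha*grad = 0.2526
  prox(v) = soft_thresh(0.2526, 0.0495) = 0.2031
f(x_4) = 6*0.2031^2 - 1*0.2031 + 1.09*|0.2031| = 0.2657


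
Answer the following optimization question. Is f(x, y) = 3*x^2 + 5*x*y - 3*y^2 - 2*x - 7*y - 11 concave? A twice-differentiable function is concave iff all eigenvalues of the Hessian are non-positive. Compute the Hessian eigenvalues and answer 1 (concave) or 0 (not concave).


The Hessian of f(x,y) = 3*x^2 + 5*x*y - 3*y^2 - 2*x - 7*y - 11 is:
H = [[6, 5], [5, -6]]
Trace = 6 - 6 = 0
Determinant = 6*-6 - (5)^2 = -61
Discriminant = (0)^2 - 4*-61 = 244.0
Eigenvalues: lambda_1 = -7.8102, lambda_2 = 7.8102
The function is not concave.

0


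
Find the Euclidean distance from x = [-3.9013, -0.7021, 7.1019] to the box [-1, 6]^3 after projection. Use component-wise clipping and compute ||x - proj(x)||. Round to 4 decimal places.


Project each component onto [-1, 6].
clip(-3.9013) = -1.0, clip(-0.7021) = -0.7021, clip(7.1019) = 6.0
Projection = [-1.0, -0.7021, 6.0]
Squared diffs: [8.4175, 0.0, 1.2142]
Distance = sqrt(9.6317) = 3.1035


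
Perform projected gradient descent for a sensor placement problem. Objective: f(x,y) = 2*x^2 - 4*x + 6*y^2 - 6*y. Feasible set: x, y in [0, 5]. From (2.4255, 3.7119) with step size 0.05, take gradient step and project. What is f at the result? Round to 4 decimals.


Step 1: Compute gradient at (2.4255, 3.7119).
grad_x = 2*2*2.4255 - 4 = 5.702
grad_y = 2*6*3.7119 - 6 = 38.5428
Step 2: Gradient step.
x_raw = 2.4255 - 0.05*5.702 = 2.1404
y_raw = 3.7119 - 0.05*38.5428 = 1.7848
Step 3: Project onto [0, 5].
x_proj = clip(2.1404) = 2.1404
y_proj = clip(1.7848) = 1.7848
Step 4: Evaluate f.
f(2.1404, 1.7848) = 9.0047


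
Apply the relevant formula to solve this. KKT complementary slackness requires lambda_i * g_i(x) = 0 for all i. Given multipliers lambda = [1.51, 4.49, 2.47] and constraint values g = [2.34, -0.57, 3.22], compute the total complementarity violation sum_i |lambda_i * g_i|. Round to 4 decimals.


KKT complementary slackness check:
lambda_1 * g_1 = 1.51 * 2.34 = 3.5334
lambda_2 * g_2 = 4.49 * -0.57 = -2.5593
lambda_3 * g_3 = 2.47 * 3.22 = 7.9534
Total violation = 3.5334 + 2.5593 + 7.9534 = 14.0461


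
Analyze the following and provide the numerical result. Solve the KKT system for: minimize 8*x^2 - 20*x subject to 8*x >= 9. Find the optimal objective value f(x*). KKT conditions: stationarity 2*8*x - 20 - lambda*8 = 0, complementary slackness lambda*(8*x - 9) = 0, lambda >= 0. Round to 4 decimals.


Step 1: Try lambda = 0 (constraint inactive).
Stationarity: 2*8*x - 20 = 0
x* = 20/(2*8) = 1.25
Check constraint: 8*1.25 = 10.0 >= 9 -- satisfied.
Step 2: Compute optimal value.
f(x*) = 8*1.25^2 - 20*1.25 = -12.5


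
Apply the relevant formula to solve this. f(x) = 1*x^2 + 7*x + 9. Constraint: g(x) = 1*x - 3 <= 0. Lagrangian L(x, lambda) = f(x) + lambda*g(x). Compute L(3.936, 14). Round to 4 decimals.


Step 1: Evaluate f(x).
f(3.936) = 1*3.936^2 + 7*3.936 + 9 = 52.0441
Step 2: Evaluate g(x).
g(3.936) = 1*3.936 - 3 = 0.936
Step 3: Compute Lagrangian.
L = 52.0441 + 14*0.936 = 65.1481


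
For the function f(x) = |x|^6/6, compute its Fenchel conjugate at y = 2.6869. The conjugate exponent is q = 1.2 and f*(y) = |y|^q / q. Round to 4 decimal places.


The conjugate exponent q satisfies 1/p + 1/q = 1.
p = 6, so q = 6/(6 - 1) = 1.2
|y|^q = 2.6869^1.2 = 3.2742
f*(2.6869) = 3.2742 / 1.2 = 2.7285


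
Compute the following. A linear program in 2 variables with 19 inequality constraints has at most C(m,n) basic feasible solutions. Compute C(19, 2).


Each vertex corresponds to some choice of n active constraints out of m, so the number of vertices is at most C(m, n) = m! / (n!(m-n)!).
m = 19, n = 2
Numerator: 19 * 18
Denominator: 2! = 2
C(19, 2) = 171


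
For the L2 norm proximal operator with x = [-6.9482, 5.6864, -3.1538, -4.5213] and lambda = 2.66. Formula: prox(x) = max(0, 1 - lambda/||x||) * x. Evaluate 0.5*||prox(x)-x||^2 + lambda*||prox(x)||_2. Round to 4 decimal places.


Step 1: Compute ||x||.
||x|| = 10.5357
Step 2: Compute scaling factor.
scale = max(0, 1 - 2.66/10.5357) = 0.7475
Step 3: prox(x) = [-5.194, 4.2507, -2.3575, -3.3798]
||prox(x)|| = 7.8757
Step 4: Proximal objective.
0.5*||prox-x||^2 = 3.5378
lambda*||prox|| = 20.9494
Total = 24.4872


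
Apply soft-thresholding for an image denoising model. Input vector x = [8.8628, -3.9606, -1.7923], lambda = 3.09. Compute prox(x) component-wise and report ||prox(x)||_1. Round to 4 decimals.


Soft-thresholding with lambda = 3.09:
prox(8.8628) = sign(8.8628)*max(|8.8628| - 3.09, 0) = 5.7728
prox(-3.9606) = sign(-3.9606)*max(|-3.9606| - 3.09, 0) = -0.8706
prox(-1.7923) = sign(-1.7923)*max(|-1.7923| - 3.09, 0) = 0.0
prox(x) = [5.7728, -0.8706, 0.0]
||prox(x)||_1 = 5.7728 + 0.8706 + 0.0 = 6.6434


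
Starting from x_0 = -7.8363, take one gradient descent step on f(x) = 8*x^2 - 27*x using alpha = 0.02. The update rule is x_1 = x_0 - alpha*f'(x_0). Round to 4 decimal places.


We compute the gradient at x_0 and apply the update.
f'(x) = 16*x - 27
f'(-7.8363) = 16*-7.8363 - 27 = -152.3808
x_1 = -7.8363 - 0.02*-152.3808 = -4.7887


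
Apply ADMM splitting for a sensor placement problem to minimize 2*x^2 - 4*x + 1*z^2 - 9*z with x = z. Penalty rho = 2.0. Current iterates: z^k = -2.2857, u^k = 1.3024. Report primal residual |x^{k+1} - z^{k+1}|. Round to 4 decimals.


ADMM iteration with rho = 2.0, z^k = -2.2857, u^k = 1.3024
Step 1: x-update.
Minimize 2*x^2 - 4*x + (2.0/2)*(x + 2.2857 + 1.3024)^2
FOC: (2*2 + 2.0)*x = 4 + 2.0*(-2.2857 - 1.3024)
x^{k+1} = -0.5294
Step 2: z-update.
Minimize 1*z^2 - 9*z + (2.0/2)*(-0.5294 - z + 1.3024)^2
FOC: (2*1 + 2.0)*z = 9 + 2.0*(-0.5294 + 1.3024)
z^{k+1} = 2.6365
Step 3: u-update.
u^{k+1} = 1.3024 - 0.5294 - 2.6365 = -1.8635
Step 4: Primal residual = |-0.5294 - 2.6365| = 3.1659


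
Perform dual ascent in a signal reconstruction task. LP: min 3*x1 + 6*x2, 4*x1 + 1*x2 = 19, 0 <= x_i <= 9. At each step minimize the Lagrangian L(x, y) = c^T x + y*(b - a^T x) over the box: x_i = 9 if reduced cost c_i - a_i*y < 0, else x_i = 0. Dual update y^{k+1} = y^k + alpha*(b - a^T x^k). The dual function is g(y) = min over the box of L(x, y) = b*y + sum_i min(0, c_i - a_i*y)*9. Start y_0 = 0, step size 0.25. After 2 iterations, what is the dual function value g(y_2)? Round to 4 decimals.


Dual ascent for LP: min 3*x1 + 6*x2, 4*x1 + 1*x2 = 19, 0 <= x_i <= 9
Step 1: y^k = 0.0, reduced costs: (3.0, 6.0)
  x^k = (0.0, 0.0), subgradient = b - a^T x = 19.0
  y^{k+1} = 0.0 + 0.25*19.0 = 4.75
Step 2: y^k = 4.75, reduced costs: (-16.0, 1.25)
  x^k = (9.0, 0.0), subgradient = b - a^T x = -17.0
  y^{k+1} = 4.75 + 0.25*-17.0 = 0.5
Dual objective at y_2 = 0.5: reduced costs (1.0, 5.5), box minimizer x = (0.0, 0.0)
g(y_2) = b*y + (c1 - a1*y)*x1 + (c2 - a2*y)*x2 = 19*0.5 + 1.0*0.0 + 5.5*0.0 = 9.5 + 0.0 + 0.0 = 9.5


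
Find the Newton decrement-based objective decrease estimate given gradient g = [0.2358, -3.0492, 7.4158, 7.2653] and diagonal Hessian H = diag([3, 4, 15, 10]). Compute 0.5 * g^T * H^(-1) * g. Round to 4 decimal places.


Step 1: H is diagonal, so H^(-1) * g = [0.0786, -0.7623, 0.4944, 0.7265].
Step 2: g^T H^(-1) g = sum_i g_i^2 / H_ii
  = (0.2358)^2/3 + (-3.0492)^2/4 + (7.4158)^2/15 + (7.2653)^2/10
  = 0.0185 + 2.3244 + 3.6663 + 5.2785 = 11.2877
Step 3: Objective decrease = 0.5 * g^T H^(-1) g = 5.6438


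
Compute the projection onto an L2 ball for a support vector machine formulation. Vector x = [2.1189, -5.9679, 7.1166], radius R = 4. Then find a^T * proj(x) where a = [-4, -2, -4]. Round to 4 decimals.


Step 1: Compute ||x|| (intermediates to 6 decimals).
||x|| = sqrt(2.1189^2 + (-5.9679)^2 + 7.1166^2) = 9.526361
Step 2: Project.
Since ||x|| > R, scale = R/||x|| = 4/9.526361 = 0.419888, proj(x) = scale * x
proj(x) = [0.889701, -2.50585, 2.988175]
Step 3: Dot product.
a^T * proj(x) = -4*0.889701 - 2*(-2.50585) - 4*2.988175 = -10.4998


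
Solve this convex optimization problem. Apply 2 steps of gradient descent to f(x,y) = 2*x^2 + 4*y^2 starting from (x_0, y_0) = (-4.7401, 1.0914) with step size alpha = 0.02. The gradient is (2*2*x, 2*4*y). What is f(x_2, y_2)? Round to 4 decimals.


Gradient descent on f(x,y) = 2*x^2 + 4*y^2.
Starting point: (-4.7401, 1.0914), alpha = 0.02
Step 1: grad_x = 2*2*-4.7401 = -18.9604, grad_y = 2*4*1.0914 = 8.7312
  x_1 = -4.7401 - 0.02*-18.9604 = -4.3609
  y_1 = 1.0914 - 0.02*8.7312 = 0.9168
Step 2: grad_x = 2*2*-4.3609 = -17.4436, grad_y = 2*4*0.9168 = 7.3342
  x_2 = -4.3609 - 0.02*-17.4436 = -4.012
  y_2 = 0.9168 - 0.02*7.3342 = 0.7701
f(-4.012, 0.7701) = 2*(-4.012)^2 + 4*0.7701^2 = 34.5648


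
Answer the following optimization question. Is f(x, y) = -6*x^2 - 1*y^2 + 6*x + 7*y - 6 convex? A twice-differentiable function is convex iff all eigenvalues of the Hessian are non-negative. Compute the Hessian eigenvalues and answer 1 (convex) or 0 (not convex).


The Hessian of f(x,y) = -6*x^2 - 1*y^2 + 6*x + 7*y - 6 is:
H = [[-12, 0], [0, -2]]
Trace = -12 - 2 = -14
Determinant = -12*-2 - (0)^2 = 24
Discriminant = (-14)^2 - 4*24 = 100.0
Eigenvalues: lambda_1 = -12.0, lambda_2 = -2.0
The function is not convex.

0


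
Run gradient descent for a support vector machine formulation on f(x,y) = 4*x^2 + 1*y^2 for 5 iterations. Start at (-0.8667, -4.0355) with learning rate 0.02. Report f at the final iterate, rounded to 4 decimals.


Gradient descent on f(x,y) = 4*x^2 + 1*y^2.
Starting point: (-0.8667, -4.0355), alpha = 0.02
Step 1: grad_x = 2*4*-0.8667 = -6.9336, grad_y = 2*1*-4.0355 = -8.071
  x_1 = -0.8667 - 0.02*-6.9336 = -0.728
  y_1 = -4.0355 - 0.02*-8.071 = -3.8741
Step 2: grad_x = 2*4*-0.728 = -5.8242, grad_y = 2*1*-3.8741 = -7.7482
  x_2 = -0.728 - 0.02*-5.8242 = -0.6115
  y_2 = -3.8741 - 0.02*-7.7482 = -3.7191
Step 3: grad_x = 2*4*-0.6115 = -4.8923, grad_y = 2*1*-3.7191 = -7.4382
  x_3 = -0.6115 - 0.02*-4.8923 = -0.5137
  y_3 = -3.7191 - 0.02*-7.4382 = -3.5704
Step 4: grad_x = 2*4*-0.5137 = -4.1096, grad_y = 2*1*-3.5704 = -7.1407
  x_4 = -0.5137 - 0.02*-4.1096 = -0.4315
  y_4 = -3.5704 - 0.02*-7.1407 = -3.4275
Step 5: grad_x = 2*4*-0.4315 = -3.452, grad_y = 2*1*-3.4275 = -6.8551
  x_5 = -0.4315 - 0.02*-3.452 = -0.3625
  y_5 = -3.4275 - 0.02*-6.8551 = -3.2904
f(-0.3625, -3.2904) = 4*(-0.3625)^2 + 1*(-3.2904)^2 = 11.3525


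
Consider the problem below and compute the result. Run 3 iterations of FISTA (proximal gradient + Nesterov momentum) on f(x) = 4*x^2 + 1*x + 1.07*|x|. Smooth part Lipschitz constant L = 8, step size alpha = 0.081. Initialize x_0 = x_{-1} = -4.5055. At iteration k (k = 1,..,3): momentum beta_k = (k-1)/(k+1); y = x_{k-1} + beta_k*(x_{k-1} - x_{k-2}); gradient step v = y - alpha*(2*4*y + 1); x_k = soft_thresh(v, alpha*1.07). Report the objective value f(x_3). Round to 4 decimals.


FISTA on f(x) = 4*x^2 + 1*x + 1.07*|x|
L = 8, alpha = 0.081
Iteration 1: beta = 0.0, y = -4.5055 + 0.0*(-4.5055 + 4.5055) = -4.5055
  grad(y) = -35.044, v = y - alpha*grad = -1.6669
  prox(v) = soft_thresh(-1.6669, 0.0867) = -1.5803
Iteration 2: beta = 0.3333, y = -1.5803 + 0.3333*(-1.5803 + 4.5055) = -0.6052
  grad(y) = -3.8415, v = y - alpha*grad = -0.294
  prox(v) = soft_thresh(-0.294, 0.0867) = -0.2074
Iteration 3: beta = 0.5, y = -0.2074 + 0.5*(-0.2074 + 1.5803) = 0.4791
  grad(y) = 4.8328, v = y - alpha*grad = 0.0876
  prox(v) = soft_thresh(0.0876, 0.0867) = 0.001
f(x_3) = 4*0.001^2 + 1*0.001 + 1.07*|0.001| = 0.002


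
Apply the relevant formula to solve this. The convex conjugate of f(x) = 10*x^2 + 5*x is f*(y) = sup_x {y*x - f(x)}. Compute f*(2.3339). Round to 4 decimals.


f*(y) = sup_x {y*x - a*x^2 - b*x} = sup_x {(y-b)*x - a*x^2}
FOC: (y - b) - 2a*x = 0 => x* = (y - b)/(2a)
x* = (2.3339 - 5)/(2*10) = -0.1333
f*(2.3339) = (y-b)^2/(4a) = (2.3339 - 5)^2/(4*10)
= 7.1081/40 = 0.1777


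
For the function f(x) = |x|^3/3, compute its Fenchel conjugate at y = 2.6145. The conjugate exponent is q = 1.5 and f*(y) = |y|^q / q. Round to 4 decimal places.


The conjugate exponent q satisfies 1/p + 1/q = 1.
p = 3, so q = 3/(3 - 1) = 1.5
|y|^q = 2.6145^1.5 = 4.2275
f*(2.6145) = 4.2275 / 1.5 = 2.8183


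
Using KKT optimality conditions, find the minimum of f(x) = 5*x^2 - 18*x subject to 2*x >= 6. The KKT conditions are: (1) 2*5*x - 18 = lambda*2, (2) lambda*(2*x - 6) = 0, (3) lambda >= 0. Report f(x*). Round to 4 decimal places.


Step 1: Try lambda = 0 (constraint inactive).
x_unc = 18/(2*5) = 1.8
Check: 2*1.8 = 3.6 < 6 -- violated!
Step 2: Constraint must be active: 2*x = 6
x* = 6/2 = 3.0
lambda = (2*5*3.0 - 18)/2 = 6.0
Step 3: Compute optimal value.
f(x*) = 5*3.0^2 - 18*3.0 = -9.0


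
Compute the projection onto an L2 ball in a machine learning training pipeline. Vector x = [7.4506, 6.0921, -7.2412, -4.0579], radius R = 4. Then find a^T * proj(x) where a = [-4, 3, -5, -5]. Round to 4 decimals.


Step 1: Compute ||x|| (intermediates to 6 decimals).
||x|| = sqrt(7.4506^2 + 6.0921^2 + (-7.2412)^2 + (-4.0579)^2) = 12.709314
Step 2: Project.
Since ||x|| > R, scale = R/||x|| = 4/12.709314 = 0.31473, proj(x) = scale * x
proj(x) = [2.344927, 1.917367, -2.279023, -1.277143]
Step 3: Dot product.
a^T * proj(x) = -4*2.344927 + 3*1.917367 - 5*(-2.279023) - 5*(-1.277143) = 14.1532


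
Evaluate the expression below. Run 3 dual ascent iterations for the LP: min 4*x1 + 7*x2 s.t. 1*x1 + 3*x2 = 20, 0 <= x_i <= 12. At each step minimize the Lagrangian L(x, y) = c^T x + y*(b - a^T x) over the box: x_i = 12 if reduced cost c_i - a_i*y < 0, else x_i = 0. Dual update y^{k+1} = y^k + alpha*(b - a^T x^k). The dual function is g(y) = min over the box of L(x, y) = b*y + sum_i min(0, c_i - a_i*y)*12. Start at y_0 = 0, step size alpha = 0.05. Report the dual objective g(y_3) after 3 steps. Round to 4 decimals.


Dual ascent for LP: min 4*x1 + 7*x2, 1*x1 + 3*x2 = 20, 0 <= x_i <= 12
Step 1: y^k = 0.0, reduced costs: (4.0, 7.0)
  x^k = (0.0, 0.0), subgradient = b - a^T x = 20.0
  y^{k+1} = 0.0 + 0.05*20.0 = 1.0
Step 2: y^k = 1.0, reduced costs: (3.0, 4.0)
  x^k = (0.0, 0.0), subgradient = b - a^T x = 20.0
  y^{k+1} = 1.0 + 0.05*20.0 = 2.0
Step 3: y^k = 2.0, reduced costs: (2.0, 1.0)
  x^k = (0.0, 0.0), subgradient = b - a^T x = 20.0
  y^{k+1} = 2.0 + 0.05*20.0 = 3.0
Dual objective at y_3 = 3.0: reduced costs (1.0, -2.0), box minimizer x = (0.0, 12.0)
g(y_3) = b*y + (c1 - a1*y)*x1 + (c2 - a2*y)*x2 = 20*3.0 + 1.0*0.0 + (-2.0)*12.0 = 60.0 + 0.0 - 24.0 = 36.0


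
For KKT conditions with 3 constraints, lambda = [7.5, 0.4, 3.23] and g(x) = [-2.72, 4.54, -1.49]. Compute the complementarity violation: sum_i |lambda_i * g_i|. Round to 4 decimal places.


KKT complementary slackness check:
lambda_1 * g_1 = 7.5 * -2.72 = -20.4
lambda_2 * g_2 = 0.4 * 4.54 = 1.816
lambda_3 * g_3 = 3.23 * -1.49 = -4.8127
Total violation = 20.4 + 1.816 + 4.8127 = 27.0287


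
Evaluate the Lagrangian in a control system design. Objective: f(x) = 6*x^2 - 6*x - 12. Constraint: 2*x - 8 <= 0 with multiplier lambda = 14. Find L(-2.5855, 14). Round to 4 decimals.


Step 1: Evaluate f(x).
f(-2.5855) = 6*(-2.5855)^2 - 6*(-2.5855) - 12 = 43.6219
Step 2: Evaluate g(x).
g(-2.5855) = 2*-2.5855 - 8 = -13.171
Step 3: Compute Lagrangian.
L = 43.6219 + 14*-13.171 = -140.7721


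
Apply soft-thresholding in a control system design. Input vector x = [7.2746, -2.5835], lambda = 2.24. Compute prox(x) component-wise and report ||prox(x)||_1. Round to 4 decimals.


Soft-thresholding with lambda = 2.24:
prox(7.2746) = sign(7.2746)*max(|7.2746| - 2.24, 0) = 5.0346
prox(-2.5835) = sign(-2.5835)*max(|-2.5835| - 2.24, 0) = -0.3435
prox(x) = [5.0346, -0.3435]
||prox(x)||_1 = 5.0346 + 0.3435 = 5.3781


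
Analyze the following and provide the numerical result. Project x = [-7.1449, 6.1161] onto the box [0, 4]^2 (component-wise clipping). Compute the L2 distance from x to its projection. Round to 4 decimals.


Project each component onto [0, 4].
clip(-7.1449) = 0.0, clip(6.1161) = 4.0
Projection = [0.0, 4.0]
Squared diffs: [51.0496, 4.4779]
Distance = sqrt(55.5275) = 7.4517


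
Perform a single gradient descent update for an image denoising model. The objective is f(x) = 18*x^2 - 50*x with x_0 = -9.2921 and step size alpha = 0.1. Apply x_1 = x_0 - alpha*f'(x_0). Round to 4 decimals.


We compute the gradient at x_0 and apply the update.
f'(x) = 36*x - 50
f'(-9.2921) = 36*-9.2921 - 50 = -384.5156
x_1 = -9.2921 - 0.1*-384.5156 = 29.1595


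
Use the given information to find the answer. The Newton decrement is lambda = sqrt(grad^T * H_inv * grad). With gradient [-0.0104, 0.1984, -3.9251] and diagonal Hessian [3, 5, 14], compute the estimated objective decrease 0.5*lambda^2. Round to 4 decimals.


Step 1: H is diagonal, so H^(-1) * g = [-0.0035, 0.0397, -0.2804].
Step 2: g^T H^(-1) g = sum_i g_i^2 / H_ii
  = (-0.0104)^2/3 + (0.1984)^2/5 + (-3.9251)^2/14
  = 0.0 + 0.0079 + 1.1005 = 1.1084
Step 3: Objective decrease = 0.5 * g^T H^(-1) g = 0.5542


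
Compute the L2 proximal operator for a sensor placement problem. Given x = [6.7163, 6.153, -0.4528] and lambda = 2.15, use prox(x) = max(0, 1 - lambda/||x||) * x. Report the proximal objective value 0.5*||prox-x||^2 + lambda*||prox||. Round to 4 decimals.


Step 1: Compute ||x||.
||x|| = 9.1199
Step 2: Compute scaling factor.
scale = max(0, 1 - 2.15/9.1199) = 0.7643
Step 3: prox(x) = [5.1329, 4.7024, -0.3461]
||prox(x)|| = 6.9699
Step 4: Proximal objective.
0.5*||prox-x||^2 = 2.3113
lambda*||prox|| = 14.9853
Total = 17.2966


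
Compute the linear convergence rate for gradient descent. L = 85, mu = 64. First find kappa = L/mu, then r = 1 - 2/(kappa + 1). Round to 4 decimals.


Step 1: Compute the condition number.
kappa = L/mu = 85/64 = 1.3281
Step 2: Compute the convergence rate.
r = 1 - 2/(kappa + 1) = 1 - 2*mu/(L + mu) = (L - mu)/(L + mu) = 21/149 = 0.1409
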